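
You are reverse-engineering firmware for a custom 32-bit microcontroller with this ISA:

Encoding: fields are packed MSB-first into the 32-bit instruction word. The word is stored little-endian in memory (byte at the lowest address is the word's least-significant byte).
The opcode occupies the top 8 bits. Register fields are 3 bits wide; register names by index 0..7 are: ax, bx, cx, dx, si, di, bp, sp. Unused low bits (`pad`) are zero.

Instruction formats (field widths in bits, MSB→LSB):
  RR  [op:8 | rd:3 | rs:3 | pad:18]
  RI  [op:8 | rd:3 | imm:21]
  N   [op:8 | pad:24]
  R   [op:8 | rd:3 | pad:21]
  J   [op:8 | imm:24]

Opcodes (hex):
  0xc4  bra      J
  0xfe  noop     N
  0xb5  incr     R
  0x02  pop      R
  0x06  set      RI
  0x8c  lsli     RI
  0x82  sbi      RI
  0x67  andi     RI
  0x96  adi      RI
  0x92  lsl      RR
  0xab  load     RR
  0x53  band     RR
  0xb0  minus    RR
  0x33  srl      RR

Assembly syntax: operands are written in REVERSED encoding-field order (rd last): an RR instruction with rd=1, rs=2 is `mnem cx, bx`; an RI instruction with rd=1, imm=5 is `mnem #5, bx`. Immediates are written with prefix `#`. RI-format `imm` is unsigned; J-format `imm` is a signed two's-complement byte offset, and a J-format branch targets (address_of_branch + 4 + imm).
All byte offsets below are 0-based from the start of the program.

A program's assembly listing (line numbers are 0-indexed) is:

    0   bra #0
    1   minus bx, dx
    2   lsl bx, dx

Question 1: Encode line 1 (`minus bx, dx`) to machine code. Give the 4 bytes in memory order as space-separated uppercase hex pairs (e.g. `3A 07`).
line 1 (minus): pack op=0xb0:8|rd=3:3|rs=1:3|pad=0:18 = 0xb0640000; little→ 00 00 64 b0

00 00 64 B0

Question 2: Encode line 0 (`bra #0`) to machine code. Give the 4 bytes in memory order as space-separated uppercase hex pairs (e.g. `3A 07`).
L0: bra op=0xc4:8|imm=0:24 ⇒ 0xc4000000 ⇒ little 00 00 00 c4

00 00 00 C4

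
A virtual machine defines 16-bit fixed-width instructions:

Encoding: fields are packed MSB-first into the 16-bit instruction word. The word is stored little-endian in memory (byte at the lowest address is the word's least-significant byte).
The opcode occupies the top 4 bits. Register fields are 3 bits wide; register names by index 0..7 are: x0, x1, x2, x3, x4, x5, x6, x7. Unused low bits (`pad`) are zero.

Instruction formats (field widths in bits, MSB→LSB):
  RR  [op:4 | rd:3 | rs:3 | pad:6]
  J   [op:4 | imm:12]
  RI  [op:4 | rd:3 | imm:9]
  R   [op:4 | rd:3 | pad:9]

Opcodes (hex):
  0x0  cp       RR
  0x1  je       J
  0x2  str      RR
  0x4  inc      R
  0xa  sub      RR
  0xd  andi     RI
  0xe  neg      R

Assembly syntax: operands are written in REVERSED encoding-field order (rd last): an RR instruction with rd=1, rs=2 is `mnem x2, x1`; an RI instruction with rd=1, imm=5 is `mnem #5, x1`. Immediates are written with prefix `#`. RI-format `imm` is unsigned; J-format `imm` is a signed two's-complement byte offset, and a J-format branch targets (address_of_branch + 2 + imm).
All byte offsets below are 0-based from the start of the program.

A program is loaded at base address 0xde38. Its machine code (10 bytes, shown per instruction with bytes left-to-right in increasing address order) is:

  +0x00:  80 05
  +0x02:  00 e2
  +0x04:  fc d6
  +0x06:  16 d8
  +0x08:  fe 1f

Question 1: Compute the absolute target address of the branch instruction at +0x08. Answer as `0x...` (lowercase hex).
[08] fe 1f → 0x1ffe
  top 4b → 0x1 → je [J]
  [11:0] imm=4094 (s12→-2) = #-2
  target = base 0xde38 + off 0x08 + 2 + imm -2 = 0xde40

0xde40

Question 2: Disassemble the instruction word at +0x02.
neg x1

@+02  little-endian(00 e2) = 0xe200
  op=0xe200>>12=0xe ⇒ neg (R)
  [11:9] rd=1 = x1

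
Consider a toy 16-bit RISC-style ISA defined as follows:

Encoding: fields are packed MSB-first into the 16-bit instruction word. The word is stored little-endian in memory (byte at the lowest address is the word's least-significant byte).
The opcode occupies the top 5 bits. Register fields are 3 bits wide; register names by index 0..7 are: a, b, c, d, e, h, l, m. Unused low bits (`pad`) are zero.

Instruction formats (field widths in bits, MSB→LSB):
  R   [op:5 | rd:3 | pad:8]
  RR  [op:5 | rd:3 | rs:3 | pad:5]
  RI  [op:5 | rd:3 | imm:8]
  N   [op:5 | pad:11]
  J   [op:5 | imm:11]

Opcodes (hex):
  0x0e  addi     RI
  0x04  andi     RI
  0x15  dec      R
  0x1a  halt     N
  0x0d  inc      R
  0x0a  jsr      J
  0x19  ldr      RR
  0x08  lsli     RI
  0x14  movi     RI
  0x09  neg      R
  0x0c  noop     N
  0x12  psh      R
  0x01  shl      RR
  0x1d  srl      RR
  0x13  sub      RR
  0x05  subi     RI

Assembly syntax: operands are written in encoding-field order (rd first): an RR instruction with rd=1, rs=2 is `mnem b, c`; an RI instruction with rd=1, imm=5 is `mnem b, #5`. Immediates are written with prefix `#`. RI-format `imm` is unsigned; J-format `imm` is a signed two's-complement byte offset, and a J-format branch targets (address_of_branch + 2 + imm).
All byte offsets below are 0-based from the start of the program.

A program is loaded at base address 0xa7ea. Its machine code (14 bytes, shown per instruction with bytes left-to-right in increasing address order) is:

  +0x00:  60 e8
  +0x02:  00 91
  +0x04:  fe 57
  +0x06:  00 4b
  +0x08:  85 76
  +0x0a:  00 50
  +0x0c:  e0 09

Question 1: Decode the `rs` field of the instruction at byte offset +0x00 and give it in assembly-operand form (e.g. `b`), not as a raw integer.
off 0x00: read 60 e8 as little → 0xe860
  top 5b → 0x1d → srl [RR]
  [10:8] rd=0 = a
  [7:5] rs=3 = d

d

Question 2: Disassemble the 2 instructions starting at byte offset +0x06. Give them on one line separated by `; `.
+0x06: 00 4b ⇒ word 0x4b00 (little)
  op=0x4b00>>11=0x9 ⇒ neg (R)
  rd: (w>>8)&0x7=0x3 → d
+0x08: 85 76 ⇒ word 0x7685 (little)
  op=0x7685>>11=0xe ⇒ addi (RI)
  rd: (w>>8)&0x7=0x6 → l
  imm: (w>>0)&0xff=0x85 → #133

neg d; addi l, #133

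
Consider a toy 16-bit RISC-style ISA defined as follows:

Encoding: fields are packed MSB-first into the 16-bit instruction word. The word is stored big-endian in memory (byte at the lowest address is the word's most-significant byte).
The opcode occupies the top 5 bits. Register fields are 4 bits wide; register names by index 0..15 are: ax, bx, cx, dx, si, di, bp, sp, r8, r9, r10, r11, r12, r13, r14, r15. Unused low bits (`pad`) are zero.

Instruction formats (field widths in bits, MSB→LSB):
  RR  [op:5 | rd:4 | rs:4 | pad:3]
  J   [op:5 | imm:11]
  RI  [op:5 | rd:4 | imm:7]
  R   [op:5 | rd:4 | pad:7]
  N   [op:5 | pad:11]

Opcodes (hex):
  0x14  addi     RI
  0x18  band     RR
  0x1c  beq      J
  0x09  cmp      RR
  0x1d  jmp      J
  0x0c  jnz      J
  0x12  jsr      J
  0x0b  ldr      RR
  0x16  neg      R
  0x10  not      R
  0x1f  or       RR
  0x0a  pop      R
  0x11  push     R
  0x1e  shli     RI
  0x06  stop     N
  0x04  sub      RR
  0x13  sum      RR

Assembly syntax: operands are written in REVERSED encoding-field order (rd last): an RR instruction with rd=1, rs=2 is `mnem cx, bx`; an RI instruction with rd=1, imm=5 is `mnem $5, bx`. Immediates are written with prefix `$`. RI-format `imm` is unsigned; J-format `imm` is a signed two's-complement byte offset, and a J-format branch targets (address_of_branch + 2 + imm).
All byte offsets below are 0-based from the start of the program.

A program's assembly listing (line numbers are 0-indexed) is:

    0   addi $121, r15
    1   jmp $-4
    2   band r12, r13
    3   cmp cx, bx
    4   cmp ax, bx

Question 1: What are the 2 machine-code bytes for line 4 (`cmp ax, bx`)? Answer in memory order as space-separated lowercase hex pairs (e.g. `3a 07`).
48 80

L4: cmp op=0x9:5|rd=1:4|rs=0:4|pad=0:3 ⇒ 0x4880 ⇒ big 48 80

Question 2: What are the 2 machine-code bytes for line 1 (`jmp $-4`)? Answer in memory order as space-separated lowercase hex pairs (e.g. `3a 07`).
ef fc

line 1 (jmp): pack op=0x1d:5|imm=-4:11 = 0xeffc; big→ ef fc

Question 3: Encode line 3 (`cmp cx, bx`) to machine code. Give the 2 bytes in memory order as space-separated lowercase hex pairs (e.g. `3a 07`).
line 3 (cmp): pack op=0x9:5|rd=1:4|rs=2:4|pad=0:3 = 0x4890; big→ 48 90

48 90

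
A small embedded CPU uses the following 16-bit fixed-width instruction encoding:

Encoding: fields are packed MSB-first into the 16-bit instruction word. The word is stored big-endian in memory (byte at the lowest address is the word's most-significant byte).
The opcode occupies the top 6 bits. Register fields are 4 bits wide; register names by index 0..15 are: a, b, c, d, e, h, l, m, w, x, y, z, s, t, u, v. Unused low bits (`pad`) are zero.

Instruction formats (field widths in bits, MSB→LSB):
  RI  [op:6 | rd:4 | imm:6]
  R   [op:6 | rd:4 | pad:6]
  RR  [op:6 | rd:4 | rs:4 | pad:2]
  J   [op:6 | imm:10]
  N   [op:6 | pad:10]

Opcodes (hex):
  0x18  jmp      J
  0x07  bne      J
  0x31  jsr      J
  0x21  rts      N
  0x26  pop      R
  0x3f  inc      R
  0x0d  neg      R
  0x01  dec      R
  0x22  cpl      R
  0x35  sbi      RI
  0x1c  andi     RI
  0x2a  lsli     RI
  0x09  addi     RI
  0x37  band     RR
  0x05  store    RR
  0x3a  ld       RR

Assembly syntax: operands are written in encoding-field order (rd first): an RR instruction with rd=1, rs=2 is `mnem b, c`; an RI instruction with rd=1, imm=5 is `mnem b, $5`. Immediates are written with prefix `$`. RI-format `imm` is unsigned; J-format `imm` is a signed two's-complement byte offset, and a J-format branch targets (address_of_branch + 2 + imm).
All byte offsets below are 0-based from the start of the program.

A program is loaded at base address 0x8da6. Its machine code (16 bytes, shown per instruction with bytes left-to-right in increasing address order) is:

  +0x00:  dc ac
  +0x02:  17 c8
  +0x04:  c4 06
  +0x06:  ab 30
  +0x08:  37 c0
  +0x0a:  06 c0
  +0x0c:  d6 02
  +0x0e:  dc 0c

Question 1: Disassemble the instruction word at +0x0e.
+0x0e: dc 0c ⇒ word 0xdc0c (big)
  opcode bits[15:10]=0x37: band/RR
  rd@[9:6]=0x0 ⇒ a
  rs@[5:2]=0x3 ⇒ d

band a, d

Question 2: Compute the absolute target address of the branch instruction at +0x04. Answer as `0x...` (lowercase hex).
@+04  big-endian(c4 06) = 0xc406
  top 6b → 0x31 → jsr [J]
  [9:0] imm=6 = $6
  target = base 0x8da6 + off 0x04 + 2 + imm 6 = 0x8db2

0x8db2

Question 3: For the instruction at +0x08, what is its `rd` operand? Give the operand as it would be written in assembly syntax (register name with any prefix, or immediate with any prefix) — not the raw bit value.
v

off 0x08: read 37 c0 as big → 0x37c0
  top 6b → 0xd → neg [R]
  [9:6] rd=15 = v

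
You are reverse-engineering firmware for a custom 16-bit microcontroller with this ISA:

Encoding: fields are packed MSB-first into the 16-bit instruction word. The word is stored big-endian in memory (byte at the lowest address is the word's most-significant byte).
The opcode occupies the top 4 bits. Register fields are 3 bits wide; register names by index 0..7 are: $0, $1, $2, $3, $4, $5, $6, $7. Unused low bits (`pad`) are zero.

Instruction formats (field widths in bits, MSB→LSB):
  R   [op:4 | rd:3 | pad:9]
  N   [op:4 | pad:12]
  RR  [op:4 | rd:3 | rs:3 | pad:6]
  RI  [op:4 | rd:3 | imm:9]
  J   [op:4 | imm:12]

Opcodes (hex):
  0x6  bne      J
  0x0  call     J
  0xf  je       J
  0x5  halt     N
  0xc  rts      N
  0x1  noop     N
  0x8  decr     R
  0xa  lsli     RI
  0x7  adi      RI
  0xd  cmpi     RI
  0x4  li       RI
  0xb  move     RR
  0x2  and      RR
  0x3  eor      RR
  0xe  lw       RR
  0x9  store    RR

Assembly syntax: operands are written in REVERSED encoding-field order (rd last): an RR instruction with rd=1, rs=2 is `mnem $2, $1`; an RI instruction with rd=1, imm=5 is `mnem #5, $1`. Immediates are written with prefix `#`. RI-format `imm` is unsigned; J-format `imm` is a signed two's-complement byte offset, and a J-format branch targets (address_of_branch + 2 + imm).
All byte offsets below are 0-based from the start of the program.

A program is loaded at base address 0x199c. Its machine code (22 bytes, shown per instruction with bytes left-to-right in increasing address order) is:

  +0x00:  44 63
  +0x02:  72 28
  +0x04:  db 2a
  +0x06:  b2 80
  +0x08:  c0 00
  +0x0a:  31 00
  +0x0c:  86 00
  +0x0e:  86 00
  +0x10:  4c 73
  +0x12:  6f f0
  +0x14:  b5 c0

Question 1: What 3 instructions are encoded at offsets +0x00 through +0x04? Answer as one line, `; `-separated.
li #99, $2; adi #40, $1; cmpi #298, $5

off 0x00: read 44 63 as big → 0x4463
  top 4b → 0x4 → li [RI]
  rd: (w>>9)&0x7=0x2 → $2
  imm: (w>>0)&0x1ff=0x63 → #99
off 0x02: read 72 28 as big → 0x7228
  top 4b → 0x7 → adi [RI]
  rd: (w>>9)&0x7=0x1 → $1
  imm: (w>>0)&0x1ff=0x28 → #40
off 0x04: read db 2a as big → 0xdb2a
  top 4b → 0xd → cmpi [RI]
  rd: (w>>9)&0x7=0x5 → $5
  imm: (w>>0)&0x1ff=0x12a → #298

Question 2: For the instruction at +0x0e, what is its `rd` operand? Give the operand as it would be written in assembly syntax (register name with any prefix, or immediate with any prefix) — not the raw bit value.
[0e] 86 00 → 0x8600
  top 4b → 0x8 → decr [R]
  rd@[11:9]=0x3 ⇒ $3

$3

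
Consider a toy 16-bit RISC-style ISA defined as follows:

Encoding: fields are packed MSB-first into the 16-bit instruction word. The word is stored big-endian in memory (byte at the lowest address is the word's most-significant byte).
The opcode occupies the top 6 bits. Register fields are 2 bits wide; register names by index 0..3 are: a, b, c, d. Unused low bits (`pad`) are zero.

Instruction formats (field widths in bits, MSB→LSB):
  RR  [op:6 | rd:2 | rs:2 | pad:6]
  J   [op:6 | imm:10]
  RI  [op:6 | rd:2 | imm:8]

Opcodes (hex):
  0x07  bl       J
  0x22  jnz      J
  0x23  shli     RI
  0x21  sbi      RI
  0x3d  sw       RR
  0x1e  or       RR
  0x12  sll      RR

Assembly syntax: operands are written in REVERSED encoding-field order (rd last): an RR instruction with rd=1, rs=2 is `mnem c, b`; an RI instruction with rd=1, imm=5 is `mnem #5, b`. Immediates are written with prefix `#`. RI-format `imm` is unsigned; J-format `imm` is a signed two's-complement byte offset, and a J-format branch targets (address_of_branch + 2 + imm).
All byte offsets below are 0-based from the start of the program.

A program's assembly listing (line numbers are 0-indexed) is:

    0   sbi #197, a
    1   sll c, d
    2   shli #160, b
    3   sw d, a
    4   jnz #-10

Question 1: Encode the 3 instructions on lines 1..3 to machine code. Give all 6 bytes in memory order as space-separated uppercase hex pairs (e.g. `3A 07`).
4B 80 8D A0 F4 C0

L1: sll op=0x12:6|rd=3:2|rs=2:2|pad=0:6 ⇒ 0x4b80 ⇒ big 4b 80
L2: shli op=0x23:6|rd=1:2|imm=160:8 ⇒ 0x8da0 ⇒ big 8d a0
L3: sw op=0x3d:6|rd=0:2|rs=3:2|pad=0:6 ⇒ 0xf4c0 ⇒ big f4 c0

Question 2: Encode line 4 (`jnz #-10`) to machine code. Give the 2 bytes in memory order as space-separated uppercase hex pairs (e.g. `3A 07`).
8B F6

L4: jnz op=0x22:6|imm=-10:10 ⇒ 0x8bf6 ⇒ big 8b f6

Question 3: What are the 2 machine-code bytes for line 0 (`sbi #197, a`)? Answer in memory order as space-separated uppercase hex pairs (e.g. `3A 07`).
84 C5

line 0 (sbi): pack op=0x21:6|rd=0:2|imm=197:8 = 0x84c5; big→ 84 c5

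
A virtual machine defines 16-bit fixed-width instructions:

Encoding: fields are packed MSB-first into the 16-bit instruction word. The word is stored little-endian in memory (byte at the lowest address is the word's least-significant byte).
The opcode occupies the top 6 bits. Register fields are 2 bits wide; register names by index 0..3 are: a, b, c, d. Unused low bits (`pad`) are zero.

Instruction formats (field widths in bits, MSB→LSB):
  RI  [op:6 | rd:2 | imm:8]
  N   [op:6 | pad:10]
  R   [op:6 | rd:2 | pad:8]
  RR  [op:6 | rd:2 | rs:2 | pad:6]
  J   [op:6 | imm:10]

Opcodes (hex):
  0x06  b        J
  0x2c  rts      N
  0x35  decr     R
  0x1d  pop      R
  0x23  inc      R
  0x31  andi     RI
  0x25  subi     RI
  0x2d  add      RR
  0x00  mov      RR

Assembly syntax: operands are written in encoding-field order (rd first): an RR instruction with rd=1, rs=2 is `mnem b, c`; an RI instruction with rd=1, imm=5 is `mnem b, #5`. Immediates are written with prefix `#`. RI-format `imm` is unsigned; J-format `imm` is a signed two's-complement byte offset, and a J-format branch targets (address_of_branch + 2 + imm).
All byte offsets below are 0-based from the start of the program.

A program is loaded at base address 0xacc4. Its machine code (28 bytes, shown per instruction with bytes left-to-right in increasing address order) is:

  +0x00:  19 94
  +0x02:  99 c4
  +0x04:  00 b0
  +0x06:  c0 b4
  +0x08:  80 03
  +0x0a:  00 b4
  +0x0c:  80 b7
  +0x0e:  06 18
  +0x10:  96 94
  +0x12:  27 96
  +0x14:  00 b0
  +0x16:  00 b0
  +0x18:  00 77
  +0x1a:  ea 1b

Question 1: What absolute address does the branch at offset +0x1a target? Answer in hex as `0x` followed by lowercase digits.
@+1a  little-endian(ea 1b) = 0x1bea
  op=0x1bea>>10=0x6 ⇒ b (J)
  imm@[9:0]=0x3ea (s10→-22) ⇒ #-22
  target = base 0xacc4 + off 0x1a + 2 + imm -22 = 0xacca

0xacca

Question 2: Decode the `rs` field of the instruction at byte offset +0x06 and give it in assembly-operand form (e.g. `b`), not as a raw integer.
d

+0x06: c0 b4 ⇒ word 0xb4c0 (little)
  opcode bits[15:10]=0x2d: add/RR
  [9:8] rd=0 = a
  [7:6] rs=3 = d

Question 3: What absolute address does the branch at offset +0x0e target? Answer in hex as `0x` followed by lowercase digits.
[0e] 06 18 → 0x1806
  top 6b → 0x6 → b [J]
  imm: (w>>0)&0x3ff=0x6 → #6
  target = base 0xacc4 + off 0x0e + 2 + imm 6 = 0xacda

0xacda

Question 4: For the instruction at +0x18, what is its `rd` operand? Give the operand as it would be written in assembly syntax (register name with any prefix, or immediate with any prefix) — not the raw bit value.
d

@+18  little-endian(00 77) = 0x7700
  op=0x7700>>10=0x1d ⇒ pop (R)
  rd: (w>>8)&0x3=0x3 → d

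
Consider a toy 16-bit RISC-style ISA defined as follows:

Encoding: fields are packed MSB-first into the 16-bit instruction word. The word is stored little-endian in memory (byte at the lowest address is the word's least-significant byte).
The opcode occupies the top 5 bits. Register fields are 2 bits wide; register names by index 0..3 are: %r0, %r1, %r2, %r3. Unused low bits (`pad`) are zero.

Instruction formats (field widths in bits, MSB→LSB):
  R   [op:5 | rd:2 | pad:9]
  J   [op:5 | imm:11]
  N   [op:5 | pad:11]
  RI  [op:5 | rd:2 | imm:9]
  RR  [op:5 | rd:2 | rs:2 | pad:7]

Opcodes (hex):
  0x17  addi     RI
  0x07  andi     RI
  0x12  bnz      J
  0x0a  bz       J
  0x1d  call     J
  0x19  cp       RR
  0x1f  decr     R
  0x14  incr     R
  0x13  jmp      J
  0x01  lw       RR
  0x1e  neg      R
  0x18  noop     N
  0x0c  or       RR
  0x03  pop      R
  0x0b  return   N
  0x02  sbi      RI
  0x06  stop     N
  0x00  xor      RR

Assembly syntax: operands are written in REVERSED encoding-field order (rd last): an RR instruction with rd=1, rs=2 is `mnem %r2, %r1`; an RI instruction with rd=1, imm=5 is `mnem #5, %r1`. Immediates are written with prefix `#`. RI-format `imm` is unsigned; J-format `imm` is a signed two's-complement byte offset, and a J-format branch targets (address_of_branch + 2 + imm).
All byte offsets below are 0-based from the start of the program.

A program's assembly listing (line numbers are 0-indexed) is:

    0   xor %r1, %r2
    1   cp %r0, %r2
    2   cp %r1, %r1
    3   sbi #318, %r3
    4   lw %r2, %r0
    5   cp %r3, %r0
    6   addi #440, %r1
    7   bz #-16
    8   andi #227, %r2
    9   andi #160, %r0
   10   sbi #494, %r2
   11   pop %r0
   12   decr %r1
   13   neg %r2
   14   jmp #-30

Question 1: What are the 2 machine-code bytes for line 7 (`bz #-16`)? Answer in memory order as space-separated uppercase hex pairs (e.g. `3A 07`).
F0 57

L7: bz op=0xa:5|imm=-16:11 ⇒ 0x57f0 ⇒ little f0 57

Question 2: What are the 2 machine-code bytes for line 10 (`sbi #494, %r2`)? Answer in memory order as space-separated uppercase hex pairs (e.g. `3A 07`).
line 10 (sbi): pack op=0x2:5|rd=2:2|imm=494:9 = 0x15ee; little→ ee 15

EE 15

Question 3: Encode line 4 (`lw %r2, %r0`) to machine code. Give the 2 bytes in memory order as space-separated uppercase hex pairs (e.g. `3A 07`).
00 09

L4: lw op=0x1:5|rd=0:2|rs=2:2|pad=0:7 ⇒ 0x0900 ⇒ little 00 09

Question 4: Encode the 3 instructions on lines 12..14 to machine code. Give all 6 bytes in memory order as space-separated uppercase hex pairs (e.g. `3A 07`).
00 FA 00 F4 E2 9F

12. decr fields op=0x1f:5|rd=1:2|pad=0:9 → word fa00h → 00 fa
13. neg fields op=0x1e:5|rd=2:2|pad=0:9 → word f400h → 00 f4
14. jmp fields op=0x13:5|imm=-30:11 → word 9fe2h → e2 9f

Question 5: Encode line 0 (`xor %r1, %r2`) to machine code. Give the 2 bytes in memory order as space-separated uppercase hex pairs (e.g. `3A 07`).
0. xor fields op=0x0:5|rd=2:2|rs=1:2|pad=0:7 → word 0480h → 80 04

80 04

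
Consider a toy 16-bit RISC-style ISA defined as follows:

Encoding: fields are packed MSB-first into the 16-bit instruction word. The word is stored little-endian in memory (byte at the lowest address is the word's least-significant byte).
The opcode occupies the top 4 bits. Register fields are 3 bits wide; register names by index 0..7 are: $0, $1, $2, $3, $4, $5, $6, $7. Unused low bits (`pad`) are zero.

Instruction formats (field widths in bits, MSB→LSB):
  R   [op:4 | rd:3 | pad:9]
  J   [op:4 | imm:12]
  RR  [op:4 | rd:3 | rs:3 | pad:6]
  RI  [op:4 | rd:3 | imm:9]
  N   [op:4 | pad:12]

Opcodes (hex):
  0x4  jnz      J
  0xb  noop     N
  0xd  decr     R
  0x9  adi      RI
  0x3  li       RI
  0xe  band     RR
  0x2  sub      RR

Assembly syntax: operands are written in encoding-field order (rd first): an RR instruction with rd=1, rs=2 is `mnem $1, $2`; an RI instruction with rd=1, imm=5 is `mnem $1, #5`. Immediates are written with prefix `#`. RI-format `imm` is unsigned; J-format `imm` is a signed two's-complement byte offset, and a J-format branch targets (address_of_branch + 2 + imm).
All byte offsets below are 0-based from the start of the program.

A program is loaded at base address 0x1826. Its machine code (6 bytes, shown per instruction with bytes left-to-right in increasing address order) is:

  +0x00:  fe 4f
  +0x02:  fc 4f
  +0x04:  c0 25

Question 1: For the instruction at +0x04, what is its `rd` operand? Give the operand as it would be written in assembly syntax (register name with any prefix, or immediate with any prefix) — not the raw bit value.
off 0x04: read c0 25 as little → 0x25c0
  op=0x25c0>>12=0x2 ⇒ sub (RR)
  rd@[11:9]=0x2 ⇒ $2
  rs@[8:6]=0x7 ⇒ $7

$2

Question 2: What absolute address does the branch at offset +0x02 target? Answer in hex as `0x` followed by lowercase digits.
0x1826

@+02  little-endian(fc 4f) = 0x4ffc
  op=0x4ffc>>12=0x4 ⇒ jnz (J)
  imm@[11:0]=0xffc (s12→-4) ⇒ #-4
  target = base 0x1826 + off 0x02 + 2 + imm -4 = 0x1826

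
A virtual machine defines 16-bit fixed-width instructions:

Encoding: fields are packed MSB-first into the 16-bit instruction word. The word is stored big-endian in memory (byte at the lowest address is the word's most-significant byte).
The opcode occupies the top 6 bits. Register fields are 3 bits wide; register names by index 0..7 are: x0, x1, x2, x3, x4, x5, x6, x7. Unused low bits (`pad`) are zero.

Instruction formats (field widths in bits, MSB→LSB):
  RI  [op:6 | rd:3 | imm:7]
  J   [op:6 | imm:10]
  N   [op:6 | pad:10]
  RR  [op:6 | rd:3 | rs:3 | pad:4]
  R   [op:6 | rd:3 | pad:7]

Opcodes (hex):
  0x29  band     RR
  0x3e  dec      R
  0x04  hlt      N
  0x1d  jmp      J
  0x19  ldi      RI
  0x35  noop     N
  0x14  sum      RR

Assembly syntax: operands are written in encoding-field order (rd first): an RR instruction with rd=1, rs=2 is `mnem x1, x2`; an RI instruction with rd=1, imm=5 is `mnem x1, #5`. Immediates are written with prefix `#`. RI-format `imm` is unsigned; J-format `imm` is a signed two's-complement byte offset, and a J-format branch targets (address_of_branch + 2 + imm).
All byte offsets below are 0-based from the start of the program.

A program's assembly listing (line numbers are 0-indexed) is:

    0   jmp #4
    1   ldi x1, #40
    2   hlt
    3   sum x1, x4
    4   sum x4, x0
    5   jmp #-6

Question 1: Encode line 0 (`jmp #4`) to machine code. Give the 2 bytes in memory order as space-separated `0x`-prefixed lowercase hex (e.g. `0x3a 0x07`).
0. jmp fields op=0x1d:6|imm=4:10 → word 7404h → 74 04

0x74 0x04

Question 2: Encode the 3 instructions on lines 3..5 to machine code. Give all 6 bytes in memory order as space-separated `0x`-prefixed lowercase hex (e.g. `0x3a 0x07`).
L3: sum op=0x14:6|rd=1:3|rs=4:3|pad=0:4 ⇒ 0x50c0 ⇒ big 50 c0
L4: sum op=0x14:6|rd=4:3|rs=0:3|pad=0:4 ⇒ 0x5200 ⇒ big 52 00
L5: jmp op=0x1d:6|imm=-6:10 ⇒ 0x77fa ⇒ big 77 fa

0x50 0xc0 0x52 0x00 0x77 0xfa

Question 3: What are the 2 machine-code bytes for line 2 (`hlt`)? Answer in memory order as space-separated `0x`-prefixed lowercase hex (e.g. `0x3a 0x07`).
L2: hlt op=0x4:6|pad=0:10 ⇒ 0x1000 ⇒ big 10 00

0x10 0x00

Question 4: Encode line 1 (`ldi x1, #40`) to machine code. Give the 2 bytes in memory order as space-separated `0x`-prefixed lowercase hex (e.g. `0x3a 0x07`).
L1: ldi op=0x19:6|rd=1:3|imm=40:7 ⇒ 0x64a8 ⇒ big 64 a8

0x64 0xa8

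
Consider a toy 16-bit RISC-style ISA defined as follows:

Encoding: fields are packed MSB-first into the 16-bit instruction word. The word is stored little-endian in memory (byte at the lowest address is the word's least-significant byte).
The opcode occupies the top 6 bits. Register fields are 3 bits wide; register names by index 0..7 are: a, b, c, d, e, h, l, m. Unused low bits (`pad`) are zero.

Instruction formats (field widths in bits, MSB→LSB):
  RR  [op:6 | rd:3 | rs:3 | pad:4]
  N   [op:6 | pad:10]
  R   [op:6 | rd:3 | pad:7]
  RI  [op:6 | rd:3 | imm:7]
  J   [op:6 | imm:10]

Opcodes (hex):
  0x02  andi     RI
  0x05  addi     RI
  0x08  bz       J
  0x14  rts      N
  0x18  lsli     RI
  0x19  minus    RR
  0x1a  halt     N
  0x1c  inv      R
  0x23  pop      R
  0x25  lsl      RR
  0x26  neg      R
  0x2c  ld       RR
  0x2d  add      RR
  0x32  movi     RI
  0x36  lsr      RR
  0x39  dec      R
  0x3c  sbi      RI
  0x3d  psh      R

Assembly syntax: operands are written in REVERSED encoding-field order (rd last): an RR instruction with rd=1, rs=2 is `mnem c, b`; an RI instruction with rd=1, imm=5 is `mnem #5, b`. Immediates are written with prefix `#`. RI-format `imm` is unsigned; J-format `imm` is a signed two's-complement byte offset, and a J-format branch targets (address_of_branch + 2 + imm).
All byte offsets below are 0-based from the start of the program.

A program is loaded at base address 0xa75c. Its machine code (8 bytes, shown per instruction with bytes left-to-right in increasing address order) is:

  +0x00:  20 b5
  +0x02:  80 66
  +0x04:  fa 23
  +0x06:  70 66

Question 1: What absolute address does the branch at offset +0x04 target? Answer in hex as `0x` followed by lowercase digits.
0xa75c

+0x04: fa 23 ⇒ word 0x23fa (little)
  op=0x23fa>>10=0x8 ⇒ bz (J)
  [9:0] imm=1018 (s10→-6) = #-6
  target = base 0xa75c + off 0x04 + 2 + imm -6 = 0xa75c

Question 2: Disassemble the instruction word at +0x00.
+0x00: 20 b5 ⇒ word 0xb520 (little)
  op=0xb520>>10=0x2d ⇒ add (RR)
  rd: (w>>7)&0x7=0x2 → c
  rs: (w>>4)&0x7=0x2 → c

add c, c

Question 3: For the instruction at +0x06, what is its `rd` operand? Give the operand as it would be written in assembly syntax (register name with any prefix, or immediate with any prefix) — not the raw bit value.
e

[06] 70 66 → 0x6670
  top 6b → 0x19 → minus [RR]
  rd@[9:7]=0x4 ⇒ e
  rs@[6:4]=0x7 ⇒ m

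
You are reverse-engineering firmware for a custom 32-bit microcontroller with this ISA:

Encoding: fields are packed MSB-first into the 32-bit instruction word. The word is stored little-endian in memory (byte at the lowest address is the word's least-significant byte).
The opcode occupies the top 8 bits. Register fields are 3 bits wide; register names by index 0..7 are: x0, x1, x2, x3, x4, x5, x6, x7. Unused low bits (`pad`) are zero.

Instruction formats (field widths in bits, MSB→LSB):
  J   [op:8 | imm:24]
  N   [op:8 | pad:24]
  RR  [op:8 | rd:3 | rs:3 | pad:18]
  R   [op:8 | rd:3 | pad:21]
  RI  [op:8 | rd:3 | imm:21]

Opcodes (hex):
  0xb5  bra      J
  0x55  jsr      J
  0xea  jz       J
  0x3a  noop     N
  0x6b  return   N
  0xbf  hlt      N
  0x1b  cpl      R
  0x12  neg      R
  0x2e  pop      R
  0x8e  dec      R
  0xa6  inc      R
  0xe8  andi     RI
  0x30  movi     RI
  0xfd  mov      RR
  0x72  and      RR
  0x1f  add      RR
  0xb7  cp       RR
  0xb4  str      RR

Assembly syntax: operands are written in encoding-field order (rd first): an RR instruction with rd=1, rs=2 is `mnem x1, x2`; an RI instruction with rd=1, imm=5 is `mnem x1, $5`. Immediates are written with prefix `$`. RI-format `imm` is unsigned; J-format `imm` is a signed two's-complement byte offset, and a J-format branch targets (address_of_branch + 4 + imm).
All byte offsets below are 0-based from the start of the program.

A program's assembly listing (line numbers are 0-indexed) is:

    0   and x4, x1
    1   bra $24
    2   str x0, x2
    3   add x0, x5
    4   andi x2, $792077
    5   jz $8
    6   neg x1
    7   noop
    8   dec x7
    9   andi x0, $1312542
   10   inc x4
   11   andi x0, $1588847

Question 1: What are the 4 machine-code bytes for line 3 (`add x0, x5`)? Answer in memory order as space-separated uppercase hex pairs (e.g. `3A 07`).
L3: add op=0x1f:8|rd=0:3|rs=5:3|pad=0:18 ⇒ 0x1f140000 ⇒ little 00 00 14 1f

00 00 14 1F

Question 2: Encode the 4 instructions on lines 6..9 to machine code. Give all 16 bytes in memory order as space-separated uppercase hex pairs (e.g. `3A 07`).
line 6 (neg): pack op=0x12:8|rd=1:3|pad=0:21 = 0x12200000; little→ 00 00 20 12
line 7 (noop): pack op=0x3a:8|pad=0:24 = 0x3a000000; little→ 00 00 00 3a
line 8 (dec): pack op=0x8e:8|rd=7:3|pad=0:21 = 0x8ee00000; little→ 00 00 e0 8e
line 9 (andi): pack op=0xe8:8|rd=0:3|imm=1312542:21 = 0xe814071e; little→ 1e 07 14 e8

00 00 20 12 00 00 00 3A 00 00 E0 8E 1E 07 14 E8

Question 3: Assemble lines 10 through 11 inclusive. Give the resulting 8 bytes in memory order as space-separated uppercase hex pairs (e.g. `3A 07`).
00 00 80 A6 6F 3E 18 E8

L10: inc op=0xa6:8|rd=4:3|pad=0:21 ⇒ 0xa6800000 ⇒ little 00 00 80 a6
L11: andi op=0xe8:8|rd=0:3|imm=1588847:21 ⇒ 0xe8183e6f ⇒ little 6f 3e 18 e8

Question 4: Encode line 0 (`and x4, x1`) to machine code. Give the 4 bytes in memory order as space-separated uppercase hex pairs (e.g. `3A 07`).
line 0 (and): pack op=0x72:8|rd=4:3|rs=1:3|pad=0:18 = 0x72840000; little→ 00 00 84 72

00 00 84 72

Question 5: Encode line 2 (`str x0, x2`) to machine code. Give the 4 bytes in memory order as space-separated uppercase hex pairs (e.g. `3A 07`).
00 00 08 B4

L2: str op=0xb4:8|rd=0:3|rs=2:3|pad=0:18 ⇒ 0xb4080000 ⇒ little 00 00 08 b4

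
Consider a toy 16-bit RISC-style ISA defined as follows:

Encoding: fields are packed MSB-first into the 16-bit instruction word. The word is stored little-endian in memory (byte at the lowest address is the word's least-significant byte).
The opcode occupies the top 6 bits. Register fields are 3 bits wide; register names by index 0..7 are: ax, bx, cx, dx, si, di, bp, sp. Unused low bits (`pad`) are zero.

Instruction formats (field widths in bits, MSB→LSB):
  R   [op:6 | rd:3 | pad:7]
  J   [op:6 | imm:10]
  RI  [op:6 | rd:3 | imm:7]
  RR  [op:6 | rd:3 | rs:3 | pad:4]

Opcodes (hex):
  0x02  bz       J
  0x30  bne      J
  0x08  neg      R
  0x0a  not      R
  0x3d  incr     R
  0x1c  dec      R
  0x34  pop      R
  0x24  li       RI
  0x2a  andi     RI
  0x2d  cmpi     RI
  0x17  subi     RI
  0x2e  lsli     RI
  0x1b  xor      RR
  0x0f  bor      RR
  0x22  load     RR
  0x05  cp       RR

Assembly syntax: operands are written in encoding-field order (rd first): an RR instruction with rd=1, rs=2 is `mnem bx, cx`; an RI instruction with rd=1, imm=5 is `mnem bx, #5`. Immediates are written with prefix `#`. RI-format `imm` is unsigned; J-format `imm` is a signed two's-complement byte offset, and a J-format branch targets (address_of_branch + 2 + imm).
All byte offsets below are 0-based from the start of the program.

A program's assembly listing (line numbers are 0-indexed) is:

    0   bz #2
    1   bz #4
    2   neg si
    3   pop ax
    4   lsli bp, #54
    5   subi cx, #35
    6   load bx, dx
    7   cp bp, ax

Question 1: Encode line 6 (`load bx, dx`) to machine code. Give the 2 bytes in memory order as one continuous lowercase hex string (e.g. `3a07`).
6. load fields op=0x22:6|rd=1:3|rs=3:3|pad=0:4 → word 88b0h → b0 88

b088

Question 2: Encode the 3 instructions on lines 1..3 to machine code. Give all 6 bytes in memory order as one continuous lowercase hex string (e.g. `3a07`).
L1: bz op=0x2:6|imm=4:10 ⇒ 0x0804 ⇒ little 04 08
L2: neg op=0x8:6|rd=4:3|pad=0:7 ⇒ 0x2200 ⇒ little 00 22
L3: pop op=0x34:6|rd=0:3|pad=0:7 ⇒ 0xd000 ⇒ little 00 d0

0408002200d0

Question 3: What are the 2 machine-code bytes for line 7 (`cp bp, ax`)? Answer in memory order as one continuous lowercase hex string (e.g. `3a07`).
0017

L7: cp op=0x5:6|rd=6:3|rs=0:3|pad=0:4 ⇒ 0x1700 ⇒ little 00 17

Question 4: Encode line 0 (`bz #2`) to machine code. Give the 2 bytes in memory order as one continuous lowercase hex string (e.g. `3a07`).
0. bz fields op=0x2:6|imm=2:10 → word 0802h → 02 08

0208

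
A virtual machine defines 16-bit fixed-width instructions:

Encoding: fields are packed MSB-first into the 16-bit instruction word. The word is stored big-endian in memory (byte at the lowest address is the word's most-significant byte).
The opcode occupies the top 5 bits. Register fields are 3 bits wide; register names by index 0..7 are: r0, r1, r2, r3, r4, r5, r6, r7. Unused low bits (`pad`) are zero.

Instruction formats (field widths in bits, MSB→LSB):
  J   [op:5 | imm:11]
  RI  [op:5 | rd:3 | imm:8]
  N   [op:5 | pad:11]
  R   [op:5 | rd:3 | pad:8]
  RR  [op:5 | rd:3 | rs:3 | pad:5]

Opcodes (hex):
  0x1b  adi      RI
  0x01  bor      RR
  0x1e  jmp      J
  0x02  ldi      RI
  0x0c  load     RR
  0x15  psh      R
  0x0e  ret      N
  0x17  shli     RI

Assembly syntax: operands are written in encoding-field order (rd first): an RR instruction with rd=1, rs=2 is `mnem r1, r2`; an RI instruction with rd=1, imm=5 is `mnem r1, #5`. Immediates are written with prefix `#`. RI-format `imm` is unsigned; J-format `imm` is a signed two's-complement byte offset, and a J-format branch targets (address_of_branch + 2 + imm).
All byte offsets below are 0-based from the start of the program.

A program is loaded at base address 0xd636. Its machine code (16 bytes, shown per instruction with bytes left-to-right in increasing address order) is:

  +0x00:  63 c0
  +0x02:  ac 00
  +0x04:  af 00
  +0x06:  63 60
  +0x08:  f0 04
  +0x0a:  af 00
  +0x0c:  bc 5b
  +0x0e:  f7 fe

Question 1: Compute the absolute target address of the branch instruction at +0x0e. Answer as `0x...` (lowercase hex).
@+0e  big-endian(f7 fe) = 0xf7fe
  opcode bits[15:11]=0x1e: jmp/J
  [10:0] imm=2046 (s11→-2) = #-2
  target = base 0xd636 + off 0x0e + 2 + imm -2 = 0xd644

0xd644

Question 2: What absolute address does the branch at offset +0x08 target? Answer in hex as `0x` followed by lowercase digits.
0xd644

off 0x08: read f0 04 as big → 0xf004
  top 5b → 0x1e → jmp [J]
  [10:0] imm=4 = #4
  target = base 0xd636 + off 0x08 + 2 + imm 4 = 0xd644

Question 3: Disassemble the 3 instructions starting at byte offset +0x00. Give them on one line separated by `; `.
@+00  big-endian(63 c0) = 0x63c0
  top 5b → 0xc → load [RR]
  rd@[10:8]=0x3 ⇒ r3
  rs@[7:5]=0x6 ⇒ r6
@+02  big-endian(ac 00) = 0xac00
  top 5b → 0x15 → psh [R]
  rd@[10:8]=0x4 ⇒ r4
@+04  big-endian(af 00) = 0xaf00
  top 5b → 0x15 → psh [R]
  rd@[10:8]=0x7 ⇒ r7

load r3, r6; psh r4; psh r7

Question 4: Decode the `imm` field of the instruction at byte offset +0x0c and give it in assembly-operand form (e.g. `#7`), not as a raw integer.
@+0c  big-endian(bc 5b) = 0xbc5b
  op=0xbc5b>>11=0x17 ⇒ shli (RI)
  [10:8] rd=4 = r4
  [7:0] imm=91 = #91

#91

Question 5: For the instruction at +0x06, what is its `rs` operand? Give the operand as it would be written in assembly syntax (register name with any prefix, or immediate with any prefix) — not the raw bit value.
r3

off 0x06: read 63 60 as big → 0x6360
  op=0x6360>>11=0xc ⇒ load (RR)
  [10:8] rd=3 = r3
  [7:5] rs=3 = r3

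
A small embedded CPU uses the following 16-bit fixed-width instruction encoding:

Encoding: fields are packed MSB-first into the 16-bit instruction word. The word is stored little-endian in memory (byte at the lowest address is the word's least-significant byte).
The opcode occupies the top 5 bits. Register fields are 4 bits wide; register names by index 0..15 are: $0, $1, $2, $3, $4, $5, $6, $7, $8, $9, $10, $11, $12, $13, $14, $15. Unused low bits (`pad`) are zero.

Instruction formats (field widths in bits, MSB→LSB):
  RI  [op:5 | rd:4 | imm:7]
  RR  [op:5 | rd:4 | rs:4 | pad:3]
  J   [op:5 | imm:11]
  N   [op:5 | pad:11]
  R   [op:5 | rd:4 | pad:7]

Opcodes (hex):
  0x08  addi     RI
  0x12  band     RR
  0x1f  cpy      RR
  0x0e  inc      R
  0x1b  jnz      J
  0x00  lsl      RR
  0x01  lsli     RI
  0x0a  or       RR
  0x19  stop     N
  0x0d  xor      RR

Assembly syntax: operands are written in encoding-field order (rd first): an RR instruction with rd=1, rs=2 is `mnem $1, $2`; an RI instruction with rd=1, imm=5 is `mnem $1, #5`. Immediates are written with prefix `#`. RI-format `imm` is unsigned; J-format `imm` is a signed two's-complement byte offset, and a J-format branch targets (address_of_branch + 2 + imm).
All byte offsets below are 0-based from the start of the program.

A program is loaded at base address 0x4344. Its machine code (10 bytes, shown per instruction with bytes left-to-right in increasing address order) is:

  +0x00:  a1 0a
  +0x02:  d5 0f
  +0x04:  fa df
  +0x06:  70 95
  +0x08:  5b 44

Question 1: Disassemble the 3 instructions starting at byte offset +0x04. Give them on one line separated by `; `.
jnz #-6; band $10, $14; addi $8, #91

+0x04: fa df ⇒ word 0xdffa (little)
  op=0xdffa>>11=0x1b ⇒ jnz (J)
  [10:0] imm=2042 (s11→-6) = #-6
+0x06: 70 95 ⇒ word 0x9570 (little)
  op=0x9570>>11=0x12 ⇒ band (RR)
  [10:7] rd=10 = $10
  [6:3] rs=14 = $14
+0x08: 5b 44 ⇒ word 0x445b (little)
  op=0x445b>>11=0x8 ⇒ addi (RI)
  [10:7] rd=8 = $8
  [6:0] imm=91 = #91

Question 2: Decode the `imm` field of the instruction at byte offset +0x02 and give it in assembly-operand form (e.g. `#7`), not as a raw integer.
off 0x02: read d5 0f as little → 0x0fd5
  top 5b → 0x1 → lsli [RI]
  rd: (w>>7)&0xf=0xf → $15
  imm: (w>>0)&0x7f=0x55 → #85

#85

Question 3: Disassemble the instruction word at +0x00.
+0x00: a1 0a ⇒ word 0x0aa1 (little)
  top 5b → 0x1 → lsli [RI]
  rd: (w>>7)&0xf=0x5 → $5
  imm: (w>>0)&0x7f=0x21 → #33

lsli $5, #33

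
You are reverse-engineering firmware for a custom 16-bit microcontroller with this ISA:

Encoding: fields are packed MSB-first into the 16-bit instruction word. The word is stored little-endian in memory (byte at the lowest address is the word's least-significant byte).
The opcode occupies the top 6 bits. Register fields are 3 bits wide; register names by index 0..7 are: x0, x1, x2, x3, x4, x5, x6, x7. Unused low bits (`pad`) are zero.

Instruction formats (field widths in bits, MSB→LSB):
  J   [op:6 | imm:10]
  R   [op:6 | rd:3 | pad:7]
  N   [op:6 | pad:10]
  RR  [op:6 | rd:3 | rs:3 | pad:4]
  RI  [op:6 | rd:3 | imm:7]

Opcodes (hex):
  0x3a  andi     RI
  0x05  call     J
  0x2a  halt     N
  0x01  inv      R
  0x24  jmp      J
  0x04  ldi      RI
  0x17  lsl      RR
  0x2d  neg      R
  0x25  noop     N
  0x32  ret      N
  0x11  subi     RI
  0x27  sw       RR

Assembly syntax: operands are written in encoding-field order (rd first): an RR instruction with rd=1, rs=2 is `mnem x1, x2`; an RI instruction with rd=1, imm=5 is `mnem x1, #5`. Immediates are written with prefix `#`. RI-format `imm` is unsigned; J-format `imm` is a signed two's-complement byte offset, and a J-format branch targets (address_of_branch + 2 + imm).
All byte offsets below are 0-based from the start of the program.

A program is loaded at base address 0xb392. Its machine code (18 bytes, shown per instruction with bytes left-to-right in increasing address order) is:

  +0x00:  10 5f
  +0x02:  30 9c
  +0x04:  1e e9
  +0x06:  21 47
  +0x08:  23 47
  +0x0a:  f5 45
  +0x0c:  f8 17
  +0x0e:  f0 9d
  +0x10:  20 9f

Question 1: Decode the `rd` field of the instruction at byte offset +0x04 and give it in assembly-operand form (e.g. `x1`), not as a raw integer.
x2

+0x04: 1e e9 ⇒ word 0xe91e (little)
  top 6b → 0x3a → andi [RI]
  rd: (w>>7)&0x7=0x2 → x2
  imm: (w>>0)&0x7f=0x1e → #30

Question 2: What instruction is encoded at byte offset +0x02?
off 0x02: read 30 9c as little → 0x9c30
  op=0x9c30>>10=0x27 ⇒ sw (RR)
  [9:7] rd=0 = x0
  [6:4] rs=3 = x3

sw x0, x3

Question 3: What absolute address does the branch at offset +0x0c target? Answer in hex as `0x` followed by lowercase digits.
@+0c  little-endian(f8 17) = 0x17f8
  opcode bits[15:10]=0x5: call/J
  imm@[9:0]=0x3f8 (s10→-8) ⇒ #-8
  target = base 0xb392 + off 0x0c + 2 + imm -8 = 0xb398

0xb398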